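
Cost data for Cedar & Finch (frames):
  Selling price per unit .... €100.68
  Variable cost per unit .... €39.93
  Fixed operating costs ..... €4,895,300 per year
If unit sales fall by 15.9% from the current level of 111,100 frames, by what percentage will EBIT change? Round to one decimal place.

Total contribution margin = 111,100 × €60.75 = €6,749,325.00.
Operating income = contribution − fixed costs = €6,749,325.00 − €4,895,300 = €1,854,025.00.
So DOL = total CM / EBIT = €6,749,325.00 / €1,854,025.00 = 3.6404.
So EBIT moves 3.6404 × (-15.9%) = -57.9%.

-57.9%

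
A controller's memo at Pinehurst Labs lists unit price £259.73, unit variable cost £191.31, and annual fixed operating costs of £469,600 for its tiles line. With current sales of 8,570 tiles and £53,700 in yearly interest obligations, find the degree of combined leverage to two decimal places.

Contribution at this volume is 8,570 × £68.42 = £586,359.40.
Subtracting fixed costs: EBIT = £586,359.40 − £469,600 = £116,759.40. Interest = £53,700.00.
DOL = £586,359.40 ÷ £116,759.40 = 5.0219; DFL = £116,759.40 ÷ £63,059.40 = 1.8516.
Combined leverage = 5.0219 × 1.8516 = 9.2986.

9.30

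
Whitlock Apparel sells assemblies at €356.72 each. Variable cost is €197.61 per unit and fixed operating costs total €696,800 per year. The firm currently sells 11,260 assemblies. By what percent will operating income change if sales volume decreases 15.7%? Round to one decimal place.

-25.7%

Contribution at this volume is 11,260 × €159.11 = €1,791,578.60.
Subtracting fixed costs: EBIT = €1,791,578.60 − €696,800 = €1,094,778.60.
DOL = contribution ÷ EBIT = €1,791,578.60 ÷ €1,094,778.60 = 1.6365.
Operating income changes by 1.6365 × -15.7% = -25.7%.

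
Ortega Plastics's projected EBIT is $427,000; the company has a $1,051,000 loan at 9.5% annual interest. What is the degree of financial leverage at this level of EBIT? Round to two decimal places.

1.31

Annual interest charges come to $99,845.00.
DFL = EBIT ÷ (EBIT − I) = $427,000 ÷ ($427,000 − $99,845.00) = $427,000 ÷ $327,155.00 = 1.3052.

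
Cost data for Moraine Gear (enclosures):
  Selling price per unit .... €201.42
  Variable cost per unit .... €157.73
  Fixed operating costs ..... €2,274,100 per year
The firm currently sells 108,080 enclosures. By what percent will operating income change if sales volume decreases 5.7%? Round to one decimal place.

At 108,080 units, contribution = 108,080 × €43.69 = €4,722,015.20.
EBIT = €4,722,015.20 − €2,274,100 = €2,447,915.20.
DOL = contribution ÷ EBIT = €4,722,015.20 ÷ €2,447,915.20 = 1.9290.
So EBIT moves 1.9290 × (-5.7%) = -11.0%.

-11.0%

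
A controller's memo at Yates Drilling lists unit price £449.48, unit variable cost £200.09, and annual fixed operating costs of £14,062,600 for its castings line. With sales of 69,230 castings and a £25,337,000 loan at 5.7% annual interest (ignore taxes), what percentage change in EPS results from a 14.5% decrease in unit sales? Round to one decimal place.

-142.4%

At 69,230 units, contribution = 69,230 × £249.39 = £17,265,269.70.
Operating income = contribution − fixed costs = £17,265,269.70 − £14,062,600 = £3,202,669.70.
After interest of £1,444,209.00, pre-tax earnings = £1,758,460.70.
DCL = total CM / (EBIT − I) = £17,265,269.70 / £1,758,460.70 = 9.8184.
%ΔEPS = DCL × %ΔSales = 9.8184 × -14.5% = -142.4%.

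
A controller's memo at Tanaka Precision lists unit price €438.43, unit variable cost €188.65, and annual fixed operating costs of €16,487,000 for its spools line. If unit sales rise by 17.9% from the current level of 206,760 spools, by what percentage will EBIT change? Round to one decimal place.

Total contribution margin = 206,760 × €249.78 = €51,644,512.80.
Subtracting fixed costs: EBIT = €51,644,512.80 − €16,487,000 = €35,157,512.80.
DOL = contribution ÷ EBIT = €51,644,512.80 ÷ €35,157,512.80 = 1.4689.
So EBIT moves 1.4689 × (+17.9%) = +26.3%.

+26.3%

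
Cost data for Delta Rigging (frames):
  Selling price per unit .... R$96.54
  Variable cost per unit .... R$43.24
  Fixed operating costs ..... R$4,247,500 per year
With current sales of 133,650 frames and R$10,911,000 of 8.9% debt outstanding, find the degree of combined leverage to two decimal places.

3.74

Contribution at this volume is 133,650 × R$53.30 = R$7,123,545.00.
EBIT = R$7,123,545.00 − R$4,247,500 = R$2,876,045.00. Interest = R$971,079.00.
DOL = R$7,123,545.00 ÷ R$2,876,045.00 = 2.4769; DFL = R$2,876,045.00 ÷ R$1,904,966.00 = 1.5098.
DCL = DOL × DFL = 2.4769 × 1.5098 = 3.7396.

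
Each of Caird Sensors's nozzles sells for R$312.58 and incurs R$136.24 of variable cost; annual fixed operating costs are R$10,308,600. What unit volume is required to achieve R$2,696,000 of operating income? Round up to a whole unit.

Contribution margin per unit = R$312.58 − R$136.24 = R$176.34.
Required volume = (fixed costs + target profit) ÷ CM = (R$10,308,600 + R$2,696,000) ÷ R$176.34 = 73,747.31, so 73,748 nozzles.

73,748 nozzles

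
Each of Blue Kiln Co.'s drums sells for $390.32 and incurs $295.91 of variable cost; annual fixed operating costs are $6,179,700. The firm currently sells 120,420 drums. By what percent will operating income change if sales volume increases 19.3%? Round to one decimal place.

+42.3%

At 120,420 units, contribution = 120,420 × $94.41 = $11,368,852.20.
Operating income = contribution − fixed costs = $11,368,852.20 − $6,179,700 = $5,189,152.20.
DOL = contribution ÷ EBIT = $11,368,852.20 ÷ $5,189,152.20 = 2.1909.
So EBIT moves 2.1909 × (+19.3%) = +42.3%.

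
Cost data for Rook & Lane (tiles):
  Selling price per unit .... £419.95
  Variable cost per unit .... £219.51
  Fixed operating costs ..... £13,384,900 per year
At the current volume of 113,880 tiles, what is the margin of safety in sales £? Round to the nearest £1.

Contribution margin per unit = £419.95 − £219.51 = £200.44. Break-even units = £13,384,900 ÷ £200.44 = 66,777.59; break-even revenue = 66,777.59 × £419.95 = £28,043,248.63.
Actual sales revenue = 113,880 × £419.95 = £47,823,906.00.
Margin of safety = £47,823,906.00 − £28,043,248.63 = £19,780,657.

£19,780,657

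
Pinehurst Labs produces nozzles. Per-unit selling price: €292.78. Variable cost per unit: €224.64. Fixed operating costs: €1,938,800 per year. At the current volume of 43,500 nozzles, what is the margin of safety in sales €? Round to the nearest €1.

€4,405,407

Each unit contributes €292.78 − €224.64 = €68.14. Break-even units = €1,938,800 ÷ €68.14 = 28,453.18; break-even revenue = 28,453.18 × €292.78 = €8,330,523.39.
Actual sales revenue = 43,500 × €292.78 = €12,735,930.00.
Margin of safety = €12,735,930.00 − €8,330,523.39 = €4,405,407.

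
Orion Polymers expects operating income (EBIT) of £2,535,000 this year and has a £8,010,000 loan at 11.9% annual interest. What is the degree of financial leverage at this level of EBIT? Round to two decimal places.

Interest = £953,190.00.
Degree of financial leverage = EBIT / (EBIT − interest) = £2,535,000 / £1,581,810.00 = 1.6026.

1.60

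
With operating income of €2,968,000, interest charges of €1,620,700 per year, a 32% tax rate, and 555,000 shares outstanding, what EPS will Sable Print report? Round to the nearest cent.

€1.65

Interest = €1,620,700.00, so EBT = €2,968,000 − €1,620,700.00 = €1,347,300.00.
After tax at 32%: net income = €1,347,300.00 × 0.68 = €916,164.00.
EPS = €916,164.00 ÷ 555,000 = €1.65.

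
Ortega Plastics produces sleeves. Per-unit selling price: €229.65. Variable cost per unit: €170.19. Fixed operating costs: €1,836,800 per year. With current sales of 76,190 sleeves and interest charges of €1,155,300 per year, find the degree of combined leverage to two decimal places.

Total contribution margin = 76,190 × €59.46 = €4,530,257.40.
EBIT = €4,530,257.40 − €1,836,800 = €2,693,457.40. Interest = €1,155,300.00, so EBIT − I = €1,538,157.40.
DCL = contribution ÷ (EBIT − I) = €4,530,257.40 ÷ €1,538,157.40 = 2.9452.

2.95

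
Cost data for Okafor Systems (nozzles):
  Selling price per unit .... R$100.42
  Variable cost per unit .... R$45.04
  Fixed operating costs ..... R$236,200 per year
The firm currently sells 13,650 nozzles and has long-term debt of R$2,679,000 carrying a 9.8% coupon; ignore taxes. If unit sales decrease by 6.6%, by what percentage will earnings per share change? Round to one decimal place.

Contribution at this volume is 13,650 × R$55.38 = R$755,937.00.
Subtracting fixed costs: EBIT = R$755,937.00 − R$236,200 = R$519,737.00.
Interest = R$262,542.00, so EBIT − I = R$257,195.00.
DCL = total CM / (EBIT − I) = R$755,937.00 / R$257,195.00 = 2.9392.
%ΔEPS = DCL × %ΔSales = 2.9392 × -6.6% = -19.4%.

-19.4%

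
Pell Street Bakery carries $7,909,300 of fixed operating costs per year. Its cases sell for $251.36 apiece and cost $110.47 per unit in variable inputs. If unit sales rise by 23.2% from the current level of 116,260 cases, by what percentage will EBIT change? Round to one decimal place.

+44.9%

Contribution at this volume is 116,260 × $140.89 = $16,379,871.40.
EBIT = $16,379,871.40 − $7,909,300 = $8,470,571.40.
Degree of operating leverage = $16,379,871.40 / $8,470,571.40 = 1.9337.
So EBIT moves 1.9337 × (+23.2%) = +44.9%.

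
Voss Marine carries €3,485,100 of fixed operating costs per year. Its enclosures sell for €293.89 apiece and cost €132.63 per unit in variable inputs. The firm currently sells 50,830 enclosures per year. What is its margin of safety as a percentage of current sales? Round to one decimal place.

57.5%

Contribution margin per unit = €293.89 − €132.63 = €161.26. Break-even units = €3,485,100 ÷ €161.26 = 21,611.68; break-even revenue = 21,611.68 × €293.89 = €6,351,457.52.
Current sales = 50,830 × €293.89 = €14,938,428.70.
Margin of safety = (€14,938,428.70 − €6,351,457.52) ÷ €14,938,428.70 = 57.5%.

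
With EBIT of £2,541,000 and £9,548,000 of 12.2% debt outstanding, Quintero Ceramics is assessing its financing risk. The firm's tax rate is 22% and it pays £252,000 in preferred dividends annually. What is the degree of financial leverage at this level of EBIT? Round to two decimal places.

Interest = £1,164,856.00.
Pre-tax preferred-dividend burden = £252,000 ÷ (1 − 0.22) = £323,076.92.
DFL = EBIT ÷ [EBIT − I − D_p/(1−t)] = £2,541,000 ÷ [£2,541,000 − £1,164,856.00 − £323,076.92] = £2,541,000 ÷ £1,053,067.08 = 2.4130.

2.41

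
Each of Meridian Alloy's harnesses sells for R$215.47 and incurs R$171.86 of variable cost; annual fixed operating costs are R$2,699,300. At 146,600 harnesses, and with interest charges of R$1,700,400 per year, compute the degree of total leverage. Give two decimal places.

3.21

Contribution at this volume is 146,600 × R$43.61 = R$6,393,226.00.
Operating income = contribution − fixed costs = R$6,393,226.00 − R$2,699,300 = R$3,693,926.00. Interest = R$1,700,400.00.
DOL = R$6,393,226.00 ÷ R$3,693,926.00 = 1.7307; DFL = R$3,693,926.00 ÷ R$1,993,526.00 = 1.8530.
Combined leverage = 1.7307 × 1.8530 = 3.2070.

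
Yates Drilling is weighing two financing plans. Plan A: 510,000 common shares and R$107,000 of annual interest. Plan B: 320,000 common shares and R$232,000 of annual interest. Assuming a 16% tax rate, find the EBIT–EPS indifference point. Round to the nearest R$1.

R$442,526

Set EPS_A = EPS_B: (EBIT − R$107,000)(1 − 0.16) ÷ 510,000 = (EBIT − R$232,000)(1 − 0.16) ÷ 320,000.
The (1 − t) factor cancels: (EBIT − 107,000) × 320,000 = (EBIT − 232,000) × 510,000.
EBIT × (510,000 − 320,000) = 232,000 × 510,000 − 107,000 × 320,000 = 84,080,000,000, so EBIT = 84,080,000,000 ÷ 190,000 = 442,526.32.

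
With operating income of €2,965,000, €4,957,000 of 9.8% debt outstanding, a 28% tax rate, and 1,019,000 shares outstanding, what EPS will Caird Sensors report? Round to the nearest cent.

€1.75

Interest = €485,786.00, so EBT = €2,965,000 − €485,786.00 = €2,479,214.00.
Net income = €2,479,214.00 × (1 − 0.28) = €1,785,034.08.
EPS = €1,785,034.08 ÷ 1,019,000 = €1.75.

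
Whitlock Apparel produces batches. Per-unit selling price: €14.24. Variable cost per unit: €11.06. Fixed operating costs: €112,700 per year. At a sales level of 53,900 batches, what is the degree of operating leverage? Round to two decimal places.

At 53,900 units, contribution = 53,900 × €3.18 = €171,402.00.
Subtracting fixed costs: EBIT = €171,402.00 − €112,700 = €58,702.00.
Degree of operating leverage = €171,402.00 / €58,702.00 = 2.9199.

2.92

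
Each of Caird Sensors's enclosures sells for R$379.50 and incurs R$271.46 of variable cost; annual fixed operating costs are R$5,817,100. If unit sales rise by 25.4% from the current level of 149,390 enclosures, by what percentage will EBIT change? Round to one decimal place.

At 149,390 units, contribution = 149,390 × R$108.04 = R$16,140,095.60.
Subtracting fixed costs: EBIT = R$16,140,095.60 − R$5,817,100 = R$10,322,995.60.
So DOL = total CM / EBIT = R$16,140,095.60 / R$10,322,995.60 = 1.5635.
So EBIT moves 1.5635 × (+25.4%) = +39.7%.

+39.7%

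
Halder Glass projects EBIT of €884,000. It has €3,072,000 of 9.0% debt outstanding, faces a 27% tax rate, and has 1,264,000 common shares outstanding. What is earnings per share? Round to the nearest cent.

Pre-tax income = €884,000 − €276,480.00 = €607,520.00.
Net income = €607,520.00 × (1 − 0.27) = €443,489.60.
EPS = €443,489.60 ÷ 1,264,000 = €0.35.

€0.35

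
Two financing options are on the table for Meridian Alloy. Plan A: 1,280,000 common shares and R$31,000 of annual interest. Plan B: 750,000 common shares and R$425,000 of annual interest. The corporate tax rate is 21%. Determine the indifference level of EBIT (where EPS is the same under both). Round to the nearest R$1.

Set EPS_A = EPS_B: (EBIT − R$31,000)(1 − 0.21) ÷ 1,280,000 = (EBIT − R$425,000)(1 − 0.21) ÷ 750,000.
Cancelling (1 − t) and cross-multiplying: 750,000·(EBIT − 31,000) = 1,280,000·(EBIT − 425,000).
EBIT × (1,280,000 − 750,000) = 425,000 × 1,280,000 − 31,000 × 750,000 = 520,750,000,000, so EBIT = 520,750,000,000 ÷ 530,000 = 982,547.17.

R$982,547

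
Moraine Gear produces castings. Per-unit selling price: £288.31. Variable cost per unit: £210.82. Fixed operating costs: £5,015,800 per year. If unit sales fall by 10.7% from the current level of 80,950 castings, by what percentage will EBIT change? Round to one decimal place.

At 80,950 units, contribution = 80,950 × £77.49 = £6,272,815.50.
Subtracting fixed costs: EBIT = £6,272,815.50 − £5,015,800 = £1,257,015.50.
So DOL = total CM / EBIT = £6,272,815.50 / £1,257,015.50 = 4.9902.
Operating income changes by 4.9902 × -10.7% = -53.4%.

-53.4%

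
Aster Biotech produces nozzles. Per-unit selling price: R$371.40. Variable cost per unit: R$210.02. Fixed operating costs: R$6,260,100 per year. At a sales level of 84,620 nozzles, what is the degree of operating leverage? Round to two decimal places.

1.85

Total contribution margin = 84,620 × R$161.38 = R$13,655,975.60.
EBIT = R$13,655,975.60 − R$6,260,100 = R$7,395,875.60.
So DOL = total CM / EBIT = R$13,655,975.60 / R$7,395,875.60 = 1.8464.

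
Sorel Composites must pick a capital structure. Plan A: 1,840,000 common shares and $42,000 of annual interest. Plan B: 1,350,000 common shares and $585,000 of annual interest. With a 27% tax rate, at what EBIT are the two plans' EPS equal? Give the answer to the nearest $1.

Set EPS_A = EPS_B: (EBIT − $42,000)(1 − 0.27) ÷ 1,840,000 = (EBIT − $585,000)(1 − 0.27) ÷ 1,350,000.
Cancelling (1 − t) and cross-multiplying: 1,350,000·(EBIT − 42,000) = 1,840,000·(EBIT − 585,000).
EBIT × (1,840,000 − 1,350,000) = 585,000 × 1,840,000 − 42,000 × 1,350,000 = 1,019,700,000,000, so EBIT = 1,019,700,000,000 ÷ 490,000 = 2,081,020.41.

$2,081,020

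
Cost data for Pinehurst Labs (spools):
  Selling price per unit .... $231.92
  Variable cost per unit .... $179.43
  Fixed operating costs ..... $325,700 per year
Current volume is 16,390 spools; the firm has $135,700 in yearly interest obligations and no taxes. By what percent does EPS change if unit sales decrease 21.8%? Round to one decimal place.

-47.0%

At 16,390 units, contribution = 16,390 × $52.49 = $860,311.10.
Operating income = contribution − fixed costs = $860,311.10 − $325,700 = $534,611.10.
Interest = $135,700.00, so EBIT − I = $398,911.10.
Degree of combined leverage = contribution ÷ (EBIT − I) = $860,311.10 ÷ $398,911.10 = 2.1566.
%ΔEPS = DCL × %ΔSales = 2.1566 × -21.8% = -47.0%.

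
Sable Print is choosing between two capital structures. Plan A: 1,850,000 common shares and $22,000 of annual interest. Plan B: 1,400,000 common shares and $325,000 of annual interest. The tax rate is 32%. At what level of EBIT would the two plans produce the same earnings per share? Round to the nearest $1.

At indifference, (EBIT − 22,000)(1 − t)/1,850,000 = (EBIT − 325,000)(1 − t)/1,400,000.
The (1 − t) factor cancels: (EBIT − 22,000) × 1,400,000 = (EBIT − 325,000) × 1,850,000.
Solving, EBIT = (325,000·1,850,000 − 22,000·1,400,000) / (1,850,000 − 1,400,000) = 570,450,000,000 / 450,000 = 1,267,666.67.

$1,267,667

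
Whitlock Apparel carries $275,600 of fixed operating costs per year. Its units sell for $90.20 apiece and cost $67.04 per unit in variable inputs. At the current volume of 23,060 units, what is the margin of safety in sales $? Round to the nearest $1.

$1,006,648

Unit CM = price − variable cost = $90.20 − $67.04 = $23.16. Break-even units = $275,600 ÷ $23.16 = 11,899.83; break-even revenue = 11,899.83 × $90.20 = $1,073,364.42.
Actual sales revenue = 23,060 × $90.20 = $2,080,012.00.
Margin of safety = $2,080,012.00 − $1,073,364.42 = $1,006,648.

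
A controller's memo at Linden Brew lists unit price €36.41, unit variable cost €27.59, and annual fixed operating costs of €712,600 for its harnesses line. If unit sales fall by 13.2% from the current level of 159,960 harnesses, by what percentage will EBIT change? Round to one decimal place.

Total contribution margin = 159,960 × €8.82 = €1,410,847.20.
Operating income = contribution − fixed costs = €1,410,847.20 − €712,600 = €698,247.20.
So DOL = total CM / EBIT = €1,410,847.20 / €698,247.20 = 2.0206.
Operating income changes by 2.0206 × -13.2% = -26.7%.

-26.7%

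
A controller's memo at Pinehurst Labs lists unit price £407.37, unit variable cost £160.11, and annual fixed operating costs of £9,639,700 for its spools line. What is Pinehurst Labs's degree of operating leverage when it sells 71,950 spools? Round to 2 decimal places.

2.18

At 71,950 units, contribution = 71,950 × £247.26 = £17,790,357.00.
Operating income = contribution − fixed costs = £17,790,357.00 − £9,639,700 = £8,150,657.00.
Degree of operating leverage = £17,790,357.00 / £8,150,657.00 = 2.1827.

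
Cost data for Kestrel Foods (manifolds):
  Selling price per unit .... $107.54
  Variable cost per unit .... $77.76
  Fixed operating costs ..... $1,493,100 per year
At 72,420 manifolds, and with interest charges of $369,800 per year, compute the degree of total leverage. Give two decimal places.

Total contribution margin = 72,420 × $29.78 = $2,156,667.60.
Operating income = contribution − fixed costs = $2,156,667.60 − $1,493,100 = $663,567.60. Interest = $369,800.00, so EBIT − I = $293,767.60.
Degree of total leverage = total CM / (EBIT − interest) = $2,156,667.60 / $293,767.60 = 7.3414.

7.34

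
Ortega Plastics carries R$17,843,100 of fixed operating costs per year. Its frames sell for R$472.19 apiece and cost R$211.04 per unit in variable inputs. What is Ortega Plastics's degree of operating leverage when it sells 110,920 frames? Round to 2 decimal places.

2.60

Contribution at this volume is 110,920 × R$261.15 = R$28,966,758.00.
Subtracting fixed costs: EBIT = R$28,966,758.00 − R$17,843,100 = R$11,123,658.00.
Degree of operating leverage = R$28,966,758.00 / R$11,123,658.00 = 2.6041.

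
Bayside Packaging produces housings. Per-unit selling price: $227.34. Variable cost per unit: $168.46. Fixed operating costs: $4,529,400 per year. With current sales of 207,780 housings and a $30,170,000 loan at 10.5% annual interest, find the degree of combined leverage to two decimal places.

2.70

Total contribution margin = 207,780 × $58.88 = $12,234,086.40.
EBIT = $12,234,086.40 − $4,529,400 = $7,704,686.40. Interest = $3,167,850.00.
DOL = $12,234,086.40 ÷ $7,704,686.40 = 1.5879; DFL = $7,704,686.40 ÷ $4,536,836.40 = 1.6983.
Combined leverage = 1.5879 × 1.6983 = 2.6967.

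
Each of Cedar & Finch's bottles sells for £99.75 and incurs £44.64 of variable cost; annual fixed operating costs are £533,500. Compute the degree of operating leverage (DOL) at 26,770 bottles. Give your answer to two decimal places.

1.57

Contribution at this volume is 26,770 × £55.11 = £1,475,294.70.
Subtracting fixed costs: EBIT = £1,475,294.70 − £533,500 = £941,794.70.
So DOL = total CM / EBIT = £1,475,294.70 / £941,794.70 = 1.5665.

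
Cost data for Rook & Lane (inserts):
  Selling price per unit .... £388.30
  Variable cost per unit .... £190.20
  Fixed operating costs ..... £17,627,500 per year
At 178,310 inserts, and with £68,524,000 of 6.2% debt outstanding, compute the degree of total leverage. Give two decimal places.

Total contribution margin = 178,310 × £198.10 = £35,323,211.00.
Subtracting fixed costs: EBIT = £35,323,211.00 − £17,627,500 = £17,695,711.00. Interest = £4,248,488.00, so EBIT − I = £13,447,223.00.
Degree of total leverage = total CM / (EBIT − interest) = £35,323,211.00 / £13,447,223.00 = 2.6268.

2.63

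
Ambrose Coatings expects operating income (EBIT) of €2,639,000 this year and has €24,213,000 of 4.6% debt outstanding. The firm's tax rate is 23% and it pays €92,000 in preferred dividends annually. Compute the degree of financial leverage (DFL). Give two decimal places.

Annual interest charges come to €1,113,798.00.
Preferred dividends grossed up pre-tax: €92,000 / (1 − 0.23) = €119,480.52.
DFL = EBIT ÷ [EBIT − I − D_p/(1−t)] = €2,639,000 ÷ [€2,639,000 − €1,113,798.00 − €119,480.52] = €2,639,000 ÷ €1,405,721.48 = 1.8773.

1.88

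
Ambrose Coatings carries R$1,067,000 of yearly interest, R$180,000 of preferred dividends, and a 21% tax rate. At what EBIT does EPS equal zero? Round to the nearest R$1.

R$1,294,848

Grossing the preferred dividend up to pre-tax terms: R$180,000 / (1 − 0.21) = R$227,848.10.
Financial break-even EBIT = interest + D_p ÷ (1 − t) = R$1,067,000 + R$227,848.10 = R$1,294,848.10.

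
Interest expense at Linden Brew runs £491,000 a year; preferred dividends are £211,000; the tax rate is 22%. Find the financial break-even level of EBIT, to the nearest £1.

£761,513

Preferred dividends are paid after tax, so their pre-tax equivalent is £211,000 ÷ (1 − 0.22) = £270,512.82.
EPS = 0 when EBIT covers interest plus the pre-tax preferred burden: £491,000 + £270,512.82 = £761,512.82.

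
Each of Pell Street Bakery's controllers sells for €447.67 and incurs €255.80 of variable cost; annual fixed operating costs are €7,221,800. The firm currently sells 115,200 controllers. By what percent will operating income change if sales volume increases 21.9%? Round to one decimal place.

+32.5%

Total contribution margin = 115,200 × €191.87 = €22,103,424.00.
Operating income = contribution − fixed costs = €22,103,424.00 − €7,221,800 = €14,881,624.00.
Degree of operating leverage = €22,103,424.00 / €14,881,624.00 = 1.4853.
Operating income changes by 1.4853 × +21.9% = +32.5%.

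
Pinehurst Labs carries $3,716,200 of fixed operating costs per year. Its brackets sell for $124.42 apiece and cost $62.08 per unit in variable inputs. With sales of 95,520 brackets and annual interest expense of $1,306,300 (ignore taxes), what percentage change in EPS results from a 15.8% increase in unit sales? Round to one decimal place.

At 95,520 units, contribution = 95,520 × $62.34 = $5,954,716.80.
EBIT = $5,954,716.80 − $3,716,200 = $2,238,516.80.
Interest = $1,306,300.00, so EBIT − I = $932,216.80.
DCL = total CM / (EBIT − I) = $5,954,716.80 / $932,216.80 = 6.3877.
%ΔEPS = DCL × %ΔSales = 6.3877 × +15.8% = +100.9%.

+100.9%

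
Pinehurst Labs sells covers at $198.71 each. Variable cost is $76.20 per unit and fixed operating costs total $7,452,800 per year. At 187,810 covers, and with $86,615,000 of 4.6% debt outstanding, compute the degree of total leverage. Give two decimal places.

1.99

Contribution at this volume is 187,810 × $122.51 = $23,008,603.10.
EBIT = $23,008,603.10 − $7,452,800 = $15,555,803.10. Interest = $3,984,290.00, so EBIT − I = $11,571,513.10.
DCL = contribution ÷ (EBIT − I) = $23,008,603.10 ÷ $11,571,513.10 = 1.9884.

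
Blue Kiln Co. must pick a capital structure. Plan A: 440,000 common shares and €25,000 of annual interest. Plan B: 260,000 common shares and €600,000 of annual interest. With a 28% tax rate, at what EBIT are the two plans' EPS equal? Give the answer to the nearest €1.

At indifference, (EBIT − 25,000)(1 − t)/440,000 = (EBIT − 600,000)(1 − t)/260,000.
The (1 − t) factor cancels: (EBIT − 25,000) × 260,000 = (EBIT − 600,000) × 440,000.
EBIT × (440,000 − 260,000) = 600,000 × 440,000 − 25,000 × 260,000 = 257,500,000,000, so EBIT = 257,500,000,000 ÷ 180,000 = 1,430,555.56.

€1,430,556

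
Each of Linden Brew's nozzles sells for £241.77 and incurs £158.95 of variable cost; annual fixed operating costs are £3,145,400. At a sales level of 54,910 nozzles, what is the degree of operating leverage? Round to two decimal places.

Total contribution margin = 54,910 × £82.82 = £4,547,646.20.
Subtracting fixed costs: EBIT = £4,547,646.20 − £3,145,400 = £1,402,246.20.
So DOL = total CM / EBIT = £4,547,646.20 / £1,402,246.20 = 3.2431.

3.24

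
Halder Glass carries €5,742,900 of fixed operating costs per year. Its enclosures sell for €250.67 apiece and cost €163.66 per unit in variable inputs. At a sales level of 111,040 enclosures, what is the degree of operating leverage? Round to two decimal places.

2.47

At 111,040 units, contribution = 111,040 × €87.01 = €9,661,590.40.
Subtracting fixed costs: EBIT = €9,661,590.40 − €5,742,900 = €3,918,690.40.
DOL = contribution ÷ EBIT = €9,661,590.40 ÷ €3,918,690.40 = 2.4655.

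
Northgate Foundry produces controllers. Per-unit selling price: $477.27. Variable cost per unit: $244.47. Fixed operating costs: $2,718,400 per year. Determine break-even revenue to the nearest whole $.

$5,573,070

Contribution margin per unit = $477.27 − $244.47 = $232.80, a CM ratio of $232.80 ÷ $477.27 = 0.4878.
Break-even revenue = fixed costs × price ÷ CM = $2,718,400 × $477.27 ÷ $232.80 = $5,573,070.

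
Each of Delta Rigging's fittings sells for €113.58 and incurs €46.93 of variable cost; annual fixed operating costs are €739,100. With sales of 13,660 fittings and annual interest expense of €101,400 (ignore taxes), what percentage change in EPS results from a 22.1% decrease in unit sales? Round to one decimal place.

Total contribution margin = 13,660 × €66.65 = €910,439.00.
EBIT = €910,439.00 − €739,100 = €171,339.00.
After interest of €101,400.00, pre-tax earnings = €69,939.00.
DCL = total CM / (EBIT − I) = €910,439.00 / €69,939.00 = 13.0176.
EPS therefore changes by 13.0176 × (-22.1%) = -287.7%.

-287.7%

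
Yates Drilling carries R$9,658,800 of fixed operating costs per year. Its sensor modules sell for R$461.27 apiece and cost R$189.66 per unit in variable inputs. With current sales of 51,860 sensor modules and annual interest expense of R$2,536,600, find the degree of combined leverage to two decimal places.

7.45

Contribution at this volume is 51,860 × R$271.61 = R$14,085,694.60.
EBIT = R$14,085,694.60 − R$9,658,800 = R$4,426,894.60. Interest = R$2,536,600.00, so EBIT − I = R$1,890,294.60.
Degree of total leverage = total CM / (EBIT − interest) = R$14,085,694.60 / R$1,890,294.60 = 7.4516.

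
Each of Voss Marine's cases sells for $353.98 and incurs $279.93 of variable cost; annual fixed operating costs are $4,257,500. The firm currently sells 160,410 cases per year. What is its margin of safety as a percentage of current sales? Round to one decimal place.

Unit CM = price − variable cost = $353.98 − $279.93 = $74.05. Break-even units = $4,257,500 ÷ $74.05 = 57,494.94; break-even revenue = 57,494.94 × $353.98 = $20,352,057.39.
Current sales = 160,410 × $353.98 = $56,781,931.80.
Margin of safety = ($56,781,931.80 − $20,352,057.39) ÷ $56,781,931.80 = 64.2%.

64.2%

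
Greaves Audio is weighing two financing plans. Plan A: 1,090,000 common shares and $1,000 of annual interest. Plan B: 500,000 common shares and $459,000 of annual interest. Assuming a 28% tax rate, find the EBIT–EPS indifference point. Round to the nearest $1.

$847,136

At indifference, (EBIT − 1,000)(1 − t)/1,090,000 = (EBIT − 459,000)(1 − t)/500,000.
The (1 − t) factor cancels: (EBIT − 1,000) × 500,000 = (EBIT − 459,000) × 1,090,000.
EBIT × (1,090,000 − 500,000) = 459,000 × 1,090,000 − 1,000 × 500,000 = 499,810,000,000, so EBIT = 499,810,000,000 ÷ 590,000 = 847,135.59.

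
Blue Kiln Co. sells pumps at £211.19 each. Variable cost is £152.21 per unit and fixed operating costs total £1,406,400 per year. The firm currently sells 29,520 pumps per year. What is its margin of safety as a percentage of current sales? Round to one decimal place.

19.2%

Unit CM = price − variable cost = £211.19 − £152.21 = £58.98. Break-even units = £1,406,400 ÷ £58.98 = 23,845.37; break-even revenue = 23,845.37 × £211.19 = £5,035,903.97.
Actual sales revenue = 29,520 × £211.19 = £6,234,328.80.
Margin of safety = (£6,234,328.80 − £5,035,903.97) ÷ £6,234,328.80 = 19.2%.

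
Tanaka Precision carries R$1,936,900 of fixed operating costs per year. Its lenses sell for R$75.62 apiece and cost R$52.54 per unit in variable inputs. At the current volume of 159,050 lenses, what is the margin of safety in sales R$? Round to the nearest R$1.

Contribution margin per unit = R$75.62 − R$52.54 = R$23.08. Break-even units = R$1,936,900 ÷ R$23.08 = 83,921.14; break-even revenue = 83,921.14 × R$75.62 = R$6,346,116.90.
Current sales = 159,050 × R$75.62 = R$12,027,361.00.
Margin of safety = R$12,027,361.00 − R$6,346,116.90 = R$5,681,244.

R$5,681,244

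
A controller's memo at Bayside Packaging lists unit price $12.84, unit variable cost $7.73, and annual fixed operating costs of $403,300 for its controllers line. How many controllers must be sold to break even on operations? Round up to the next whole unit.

78,924 controllers

Each unit contributes $12.84 − $7.73 = $5.11.
Units to break even: $403,300 ÷ $5.11 = 78,923.68, rounded up to 78,924.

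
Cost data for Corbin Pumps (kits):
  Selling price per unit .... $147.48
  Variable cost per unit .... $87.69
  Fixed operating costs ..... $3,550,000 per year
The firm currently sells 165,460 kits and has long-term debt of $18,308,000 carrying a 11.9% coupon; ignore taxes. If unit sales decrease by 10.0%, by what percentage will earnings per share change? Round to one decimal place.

At 165,460 units, contribution = 165,460 × $59.79 = $9,892,853.40.
EBIT = $9,892,853.40 − $3,550,000 = $6,342,853.40.
After interest of $2,178,652.00, pre-tax earnings = $4,164,201.40.
DCL = total CM / (EBIT − I) = $9,892,853.40 / $4,164,201.40 = 2.3757.
EPS therefore changes by 2.3757 × (-10.0%) = -23.8%.

-23.8%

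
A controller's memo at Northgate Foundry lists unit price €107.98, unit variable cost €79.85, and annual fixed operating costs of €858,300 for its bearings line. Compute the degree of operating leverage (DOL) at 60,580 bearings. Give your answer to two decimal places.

2.01

At 60,580 units, contribution = 60,580 × €28.13 = €1,704,115.40.
EBIT = €1,704,115.40 − €858,300 = €845,815.40.
Degree of operating leverage = €1,704,115.40 / €845,815.40 = 2.0148.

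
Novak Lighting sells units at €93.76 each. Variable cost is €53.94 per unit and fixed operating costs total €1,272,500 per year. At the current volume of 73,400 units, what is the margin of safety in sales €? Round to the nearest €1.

Unit CM = price − variable cost = €93.76 − €53.94 = €39.82. Break-even units = €1,272,500 ÷ €39.82 = 31,956.30; break-even revenue = 31,956.30 × €93.76 = €2,996,223.00.
Current sales = 73,400 × €93.76 = €6,881,984.00.
Margin of safety = €6,881,984.00 − €2,996,223.00 = €3,885,761.

€3,885,761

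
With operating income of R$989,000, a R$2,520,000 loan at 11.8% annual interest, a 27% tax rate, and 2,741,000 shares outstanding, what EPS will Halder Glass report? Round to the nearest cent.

R$0.18

Pre-tax income = R$989,000 − R$297,360.00 = R$691,640.00.
After tax at 27%: net income = R$691,640.00 × 0.73 = R$504,897.20.
EPS = R$504,897.20 ÷ 2,741,000 = R$0.18.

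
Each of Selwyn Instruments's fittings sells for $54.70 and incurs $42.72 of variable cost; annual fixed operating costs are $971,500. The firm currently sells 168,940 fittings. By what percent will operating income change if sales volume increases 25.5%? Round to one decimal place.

At 168,940 units, contribution = 168,940 × $11.98 = $2,023,901.20.
Subtracting fixed costs: EBIT = $2,023,901.20 − $971,500 = $1,052,401.20.
Degree of operating leverage = $2,023,901.20 / $1,052,401.20 = 1.9231.
%ΔEBIT = DOL × %ΔSales = 1.9231 × +25.5% = +49.0%.

+49.0%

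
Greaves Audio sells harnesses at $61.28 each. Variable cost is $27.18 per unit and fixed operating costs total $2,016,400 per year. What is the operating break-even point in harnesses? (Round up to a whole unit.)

59,132 harnesses

Unit CM = price − variable cost = $61.28 − $27.18 = $34.10.
Break-even Q = $2,016,400 / $34.10 = 59,131.96 → 59,132 harnesses.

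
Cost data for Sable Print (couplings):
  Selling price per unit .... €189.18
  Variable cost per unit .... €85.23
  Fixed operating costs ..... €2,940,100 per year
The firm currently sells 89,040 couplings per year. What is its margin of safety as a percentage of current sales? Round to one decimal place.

Each unit contributes €189.18 − €85.23 = €103.95. Break-even units = €2,940,100 ÷ €103.95 = 28,283.79; break-even revenue = 28,283.79 × €189.18 = €5,350,727.45.
Actual sales revenue = 89,040 × €189.18 = €16,844,587.20.
Margin of safety = (€16,844,587.20 − €5,350,727.45) ÷ €16,844,587.20 = 68.2%.

68.2%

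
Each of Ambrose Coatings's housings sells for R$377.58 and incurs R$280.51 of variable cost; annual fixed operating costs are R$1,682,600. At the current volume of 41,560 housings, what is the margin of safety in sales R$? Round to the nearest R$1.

R$9,147,297

Each unit contributes R$377.58 − R$280.51 = R$97.07. Break-even units = R$1,682,600 ÷ R$97.07 = 17,333.88; break-even revenue = 17,333.88 × R$377.58 = R$6,544,927.45.
Actual sales revenue = 41,560 × R$377.58 = R$15,692,224.80.
Margin of safety = R$15,692,224.80 − R$6,544,927.45 = R$9,147,297.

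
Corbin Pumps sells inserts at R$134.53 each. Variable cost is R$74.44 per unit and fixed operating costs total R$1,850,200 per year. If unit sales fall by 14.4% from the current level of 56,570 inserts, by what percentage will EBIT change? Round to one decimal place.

At 56,570 units, contribution = 56,570 × R$60.09 = R$3,399,291.30.
Subtracting fixed costs: EBIT = R$3,399,291.30 − R$1,850,200 = R$1,549,091.30.
DOL = contribution ÷ EBIT = R$3,399,291.30 ÷ R$1,549,091.30 = 2.1944.
So EBIT moves 2.1944 × (-14.4%) = -31.6%.

-31.6%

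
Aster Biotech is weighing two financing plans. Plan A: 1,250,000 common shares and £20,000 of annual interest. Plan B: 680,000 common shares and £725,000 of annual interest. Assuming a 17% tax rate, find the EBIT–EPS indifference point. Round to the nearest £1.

£1,566,053

Set EPS_A = EPS_B: (EBIT − £20,000)(1 − 0.17) ÷ 1,250,000 = (EBIT − £725,000)(1 − 0.17) ÷ 680,000.
The (1 − t) factor cancels: (EBIT − 20,000) × 680,000 = (EBIT − 725,000) × 1,250,000.
Solving, EBIT = (725,000·1,250,000 − 20,000·680,000) / (1,250,000 − 680,000) = 892,650,000,000 / 570,000 = 1,566,052.63.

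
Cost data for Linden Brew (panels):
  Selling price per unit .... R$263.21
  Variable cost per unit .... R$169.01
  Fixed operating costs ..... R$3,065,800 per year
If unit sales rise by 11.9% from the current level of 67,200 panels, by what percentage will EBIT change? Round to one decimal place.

Total contribution margin = 67,200 × R$94.20 = R$6,330,240.00.
Operating income = contribution − fixed costs = R$6,330,240.00 − R$3,065,800 = R$3,264,440.00.
DOL = contribution ÷ EBIT = R$6,330,240.00 ÷ R$3,264,440.00 = 1.9392.
Operating income changes by 1.9392 × +11.9% = +23.1%.

+23.1%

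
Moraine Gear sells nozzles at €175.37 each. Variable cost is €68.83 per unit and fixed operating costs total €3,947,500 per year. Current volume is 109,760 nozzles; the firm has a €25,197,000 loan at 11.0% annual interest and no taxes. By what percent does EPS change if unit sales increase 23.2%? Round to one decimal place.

+54.5%

At 109,760 units, contribution = 109,760 × €106.54 = €11,693,830.40.
Subtracting fixed costs: EBIT = €11,693,830.40 − €3,947,500 = €7,746,330.40.
After interest of €2,771,670.00, pre-tax earnings = €4,974,660.40.
Degree of combined leverage = contribution ÷ (EBIT − I) = €11,693,830.40 ÷ €4,974,660.40 = 2.3507.
EPS therefore changes by 2.3507 × (+23.2%) = +54.5%.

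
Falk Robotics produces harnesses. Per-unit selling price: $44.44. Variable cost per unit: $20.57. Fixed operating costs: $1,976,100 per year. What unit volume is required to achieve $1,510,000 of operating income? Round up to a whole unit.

146,046 harnesses

Unit CM = price − variable cost = $44.44 − $20.57 = $23.87.
Required volume = (fixed costs + target profit) ÷ CM = ($1,976,100 + $1,510,000) ÷ $23.87 = 146,045.25, so 146,046 harnesses.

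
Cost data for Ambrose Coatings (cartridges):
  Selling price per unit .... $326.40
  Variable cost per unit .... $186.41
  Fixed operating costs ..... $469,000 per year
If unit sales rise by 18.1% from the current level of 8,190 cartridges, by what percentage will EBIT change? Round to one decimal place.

+30.6%

Total contribution margin = 8,190 × $139.99 = $1,146,518.10.
EBIT = $1,146,518.10 − $469,000 = $677,518.10.
DOL = contribution ÷ EBIT = $1,146,518.10 ÷ $677,518.10 = 1.6922.
Operating income changes by 1.6922 × +18.1% = +30.6%.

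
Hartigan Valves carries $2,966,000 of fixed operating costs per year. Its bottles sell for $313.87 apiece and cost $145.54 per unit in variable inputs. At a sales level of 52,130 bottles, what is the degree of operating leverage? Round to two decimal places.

Total contribution margin = 52,130 × $168.33 = $8,775,042.90.
Subtracting fixed costs: EBIT = $8,775,042.90 − $2,966,000 = $5,809,042.90.
DOL = contribution ÷ EBIT = $8,775,042.90 ÷ $5,809,042.90 = 1.5106.

1.51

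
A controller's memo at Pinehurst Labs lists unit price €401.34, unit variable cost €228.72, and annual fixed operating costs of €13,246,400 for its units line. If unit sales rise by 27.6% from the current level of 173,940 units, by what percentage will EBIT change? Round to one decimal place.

Total contribution margin = 173,940 × €172.62 = €30,025,522.80.
Operating income = contribution − fixed costs = €30,025,522.80 − €13,246,400 = €16,779,122.80.
DOL = contribution ÷ EBIT = €30,025,522.80 ÷ €16,779,122.80 = 1.7895.
Operating income changes by 1.7895 × +27.6% = +49.4%.

+49.4%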